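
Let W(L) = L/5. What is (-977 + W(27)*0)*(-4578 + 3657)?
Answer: 899817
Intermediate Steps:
W(L) = L/5 (W(L) = L*(1/5) = L/5)
(-977 + W(27)*0)*(-4578 + 3657) = (-977 + ((1/5)*27)*0)*(-4578 + 3657) = (-977 + (27/5)*0)*(-921) = (-977 + 0)*(-921) = -977*(-921) = 899817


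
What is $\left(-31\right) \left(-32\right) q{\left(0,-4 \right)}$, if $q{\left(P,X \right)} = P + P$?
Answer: $0$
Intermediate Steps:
$q{\left(P,X \right)} = 2 P$
$\left(-31\right) \left(-32\right) q{\left(0,-4 \right)} = \left(-31\right) \left(-32\right) 2 \cdot 0 = 992 \cdot 0 = 0$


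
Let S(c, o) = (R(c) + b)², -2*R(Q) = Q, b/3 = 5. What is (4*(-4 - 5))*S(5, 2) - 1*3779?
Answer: -9404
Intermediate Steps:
b = 15 (b = 3*5 = 15)
R(Q) = -Q/2
S(c, o) = (15 - c/2)² (S(c, o) = (-c/2 + 15)² = (15 - c/2)²)
(4*(-4 - 5))*S(5, 2) - 1*3779 = (4*(-4 - 5))*((-30 + 5)²/4) - 1*3779 = (4*(-9))*((¼)*(-25)²) - 3779 = -9*625 - 3779 = -36*625/4 - 3779 = -5625 - 3779 = -9404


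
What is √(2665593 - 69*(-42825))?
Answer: 3*√624502 ≈ 2370.8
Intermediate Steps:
√(2665593 - 69*(-42825)) = √(2665593 + 2954925) = √5620518 = 3*√624502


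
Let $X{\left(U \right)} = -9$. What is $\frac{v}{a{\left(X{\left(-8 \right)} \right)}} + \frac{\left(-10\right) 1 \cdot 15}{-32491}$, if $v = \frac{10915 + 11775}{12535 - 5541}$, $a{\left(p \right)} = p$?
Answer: $- \frac{363889445}{1022589243} \approx -0.35585$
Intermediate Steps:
$v = \frac{11345}{3497}$ ($v = \frac{22690}{6994} = 22690 \cdot \frac{1}{6994} = \frac{11345}{3497} \approx 3.2442$)
$\frac{v}{a{\left(X{\left(-8 \right)} \right)}} + \frac{\left(-10\right) 1 \cdot 15}{-32491} = \frac{11345}{3497 \left(-9\right)} + \frac{\left(-10\right) 1 \cdot 15}{-32491} = \frac{11345}{3497} \left(- \frac{1}{9}\right) + \left(-10\right) 15 \left(- \frac{1}{32491}\right) = - \frac{11345}{31473} - - \frac{150}{32491} = - \frac{11345}{31473} + \frac{150}{32491} = - \frac{363889445}{1022589243}$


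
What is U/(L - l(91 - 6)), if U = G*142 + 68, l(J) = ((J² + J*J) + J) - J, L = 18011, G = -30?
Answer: -4192/3561 ≈ -1.1772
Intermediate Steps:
l(J) = 2*J² (l(J) = ((J² + J²) + J) - J = (2*J² + J) - J = (J + 2*J²) - J = 2*J²)
U = -4192 (U = -30*142 + 68 = -4260 + 68 = -4192)
U/(L - l(91 - 6)) = -4192/(18011 - 2*(91 - 6)²) = -4192/(18011 - 2*85²) = -4192/(18011 - 2*7225) = -4192/(18011 - 1*14450) = -4192/(18011 - 14450) = -4192/3561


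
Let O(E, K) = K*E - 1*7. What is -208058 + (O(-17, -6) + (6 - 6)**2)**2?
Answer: -199033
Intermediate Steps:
O(E, K) = -7 + E*K (O(E, K) = E*K - 7 = -7 + E*K)
-208058 + (O(-17, -6) + (6 - 6)**2)**2 = -208058 + ((-7 - 17*(-6)) + (6 - 6)**2)**2 = -208058 + ((-7 + 102) + 0**2)**2 = -208058 + (95 + 0)**2 = -208058 + 95**2 = -208058 + 9025 = -199033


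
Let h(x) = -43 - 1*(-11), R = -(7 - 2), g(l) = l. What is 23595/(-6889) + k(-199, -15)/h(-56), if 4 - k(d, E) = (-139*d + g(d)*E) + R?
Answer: 210303253/220448 ≈ 953.98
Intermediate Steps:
R = -5 (R = -1*5 = -5)
k(d, E) = 9 + 139*d - E*d (k(d, E) = 4 - ((-139*d + d*E) - 5) = 4 - ((-139*d + E*d) - 5) = 4 - (-5 - 139*d + E*d) = 4 + (5 + 139*d - E*d) = 9 + 139*d - E*d)
h(x) = -32 (h(x) = -43 + 11 = -32)
23595/(-6889) + k(-199, -15)/h(-56) = 23595/(-6889) + (9 + 139*(-199) - 1*(-15)*(-199))/(-32) = 23595*(-1/6889) + (9 - 27661 - 2985)*(-1/32) = -23595/6889 - 30637*(-1/32) = -23595/6889 + 30637/32 = 210303253/220448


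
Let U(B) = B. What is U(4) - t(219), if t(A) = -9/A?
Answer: 295/73 ≈ 4.0411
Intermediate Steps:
U(4) - t(219) = 4 - (-9)/219 = 4 - 1*(-3/73) = 4 + 3/73 = 295/73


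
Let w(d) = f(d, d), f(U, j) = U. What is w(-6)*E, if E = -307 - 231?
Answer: 3228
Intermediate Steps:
w(d) = d
E = -538
w(-6)*E = -6*(-538) = 3228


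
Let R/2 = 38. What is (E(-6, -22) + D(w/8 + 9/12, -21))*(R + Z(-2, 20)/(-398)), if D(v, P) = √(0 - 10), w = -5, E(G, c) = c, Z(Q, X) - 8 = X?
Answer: -332420/199 + 15110*I*√10/199 ≈ -1670.5 + 240.11*I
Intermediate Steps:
Z(Q, X) = 8 + X
R = 76 (R = 2*38 = 76)
D(v, P) = I*√10 (D(v, P) = √(-10) = I*√10)
(E(-6, -22) + D(w/8 + 9/12, -21))*(R + Z(-2, 20)/(-398)) = (-22 + I*√10)*(76 + (8 + 20)/(-398)) = (-22 + I*√10)*(76 + 28*(-1/398)) = (-22 + I*√10)*(76 - 14/199) = (-22 + I*√10)*(15110/199) = -332420/199 + 15110*I*√10/199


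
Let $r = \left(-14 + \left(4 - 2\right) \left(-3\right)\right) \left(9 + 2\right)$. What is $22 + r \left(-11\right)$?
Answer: $2442$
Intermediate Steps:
$r = -220$ ($r = \left(-14 + 2 \left(-3\right)\right) 11 = \left(-14 - 6\right) 11 = \left(-20\right) 11 = -220$)
$22 + r \left(-11\right) = 22 - -2420 = 22 + 2420 = 2442$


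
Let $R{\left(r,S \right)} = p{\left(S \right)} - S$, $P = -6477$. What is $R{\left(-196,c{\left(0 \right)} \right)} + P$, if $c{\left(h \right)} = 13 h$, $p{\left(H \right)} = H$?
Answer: $-6477$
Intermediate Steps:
$R{\left(r,S \right)} = 0$ ($R{\left(r,S \right)} = S - S = 0$)
$R{\left(-196,c{\left(0 \right)} \right)} + P = 0 - 6477 = -6477$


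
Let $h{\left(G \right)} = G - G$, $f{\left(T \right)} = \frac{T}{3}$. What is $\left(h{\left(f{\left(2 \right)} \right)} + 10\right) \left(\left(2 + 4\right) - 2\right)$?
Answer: $40$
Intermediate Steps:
$f{\left(T \right)} = \frac{T}{3}$ ($f{\left(T \right)} = T \frac{1}{3} = \frac{T}{3}$)
$h{\left(G \right)} = 0$
$\left(h{\left(f{\left(2 \right)} \right)} + 10\right) \left(\left(2 + 4\right) - 2\right) = \left(0 + 10\right) \left(\left(2 + 4\right) - 2\right) = 10 \left(6 - 2\right) = 10 \cdot 4 = 40$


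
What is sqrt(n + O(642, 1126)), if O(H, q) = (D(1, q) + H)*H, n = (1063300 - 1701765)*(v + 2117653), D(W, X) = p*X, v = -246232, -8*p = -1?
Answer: I*sqrt(4779345224958)/2 ≈ 1.0931e+6*I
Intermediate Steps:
p = 1/8 (p = -1/8*(-1) = 1/8 ≈ 0.12500)
D(W, X) = X/8
n = -1194836808765 (n = (1063300 - 1701765)*(-246232 + 2117653) = -638465*1871421 = -1194836808765)
O(H, q) = H*(H + q/8) (O(H, q) = (q/8 + H)*H = (H + q/8)*H = H*(H + q/8))
sqrt(n + O(642, 1126)) = sqrt(-1194836808765 + (1/8)*642*(1126 + 8*642)) = sqrt(-1194836808765 + (1/8)*642*(1126 + 5136)) = sqrt(-1194836808765 + (1/8)*642*6262) = sqrt(-1194836808765 + 1005051/2) = sqrt(-2389672612479/2) = I*sqrt(4779345224958)/2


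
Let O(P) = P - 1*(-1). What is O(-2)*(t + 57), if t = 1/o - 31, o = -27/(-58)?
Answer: -760/27 ≈ -28.148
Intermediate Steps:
o = 27/58 (o = -27*(-1/58) = 27/58 ≈ 0.46552)
t = -779/27 (t = 1/(27/58) - 31 = 58/27 - 31 = -779/27 ≈ -28.852)
O(P) = 1 + P (O(P) = P + 1 = 1 + P)
O(-2)*(t + 57) = (1 - 2)*(-779/27 + 57) = -1*760/27 = -760/27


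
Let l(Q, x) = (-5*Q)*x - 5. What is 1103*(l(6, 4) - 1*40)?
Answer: -181995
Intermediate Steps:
l(Q, x) = -5 - 5*Q*x (l(Q, x) = -5*Q*x - 5 = -5 - 5*Q*x)
1103*(l(6, 4) - 1*40) = 1103*((-5 - 5*6*4) - 1*40) = 1103*((-5 - 120) - 40) = 1103*(-125 - 40) = 1103*(-165) = -181995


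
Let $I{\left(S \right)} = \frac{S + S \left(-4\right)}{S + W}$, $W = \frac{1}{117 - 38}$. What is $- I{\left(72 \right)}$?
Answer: $\frac{17064}{5689} \approx 2.9995$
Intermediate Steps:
$W = \frac{1}{79} \approx 0.012658$
$I{\left(S \right)} = - \frac{3 S}{\frac{1}{79} + S}$ ($I{\left(S \right)} = \frac{S + S \left(-4\right)}{S + \frac{1}{79}} = \frac{S - 4 S}{\frac{1}{79} + S} = \frac{\left(-3\right) S}{\frac{1}{79} + S} = - \frac{3 S}{\frac{1}{79} + S}$)
$- I{\left(72 \right)} = - \frac{\left(-237\right) 72}{1 + 79 \cdot 72} = - \frac{\left(-237\right) 72}{1 + 5688} = - \frac{\left(-237\right) 72}{5689} = \left(-1\right) \left(- \frac{17064}{5689}\right) = \frac{17064}{5689}$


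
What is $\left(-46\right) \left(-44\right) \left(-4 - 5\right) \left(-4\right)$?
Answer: $72864$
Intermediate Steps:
$\left(-46\right) \left(-44\right) \left(-4 - 5\right) \left(-4\right) = 2024 \left(\left(-9\right) \left(-4\right)\right) = 2024 \cdot 36 = 72864$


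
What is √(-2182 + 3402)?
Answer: 2*√305 ≈ 34.928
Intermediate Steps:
√(-2182 + 3402) = √1220 = 2*√305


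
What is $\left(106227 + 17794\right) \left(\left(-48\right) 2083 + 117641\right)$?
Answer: $2189838797$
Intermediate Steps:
$\left(106227 + 17794\right) \left(\left(-48\right) 2083 + 117641\right) = 124021 \left(-99984 + 117641\right) = 124021 \cdot 17657 = 2189838797$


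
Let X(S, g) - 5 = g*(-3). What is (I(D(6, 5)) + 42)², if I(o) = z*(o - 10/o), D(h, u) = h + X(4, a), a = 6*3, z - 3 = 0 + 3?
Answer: 85155984/1849 ≈ 46055.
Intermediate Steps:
z = 6 (z = 3 + (0 + 3) = 3 + 3 = 6)
a = 18
X(S, g) = 5 - 3*g (X(S, g) = 5 + g*(-3) = 5 - 3*g)
D(h, u) = -49 + h (D(h, u) = h + (5 - 3*18) = h + (5 - 54) = h - 49 = -49 + h)
I(o) = -60/o + 6*o (I(o) = 6*(o - 10/o) = -60/o + 6*o)
(I(D(6, 5)) + 42)² = ((-60/(-49 + 6) + 6*(-49 + 6)) + 42)² = ((-60/(-43) + 6*(-43)) + 42)² = ((-60*(-1/43) - 258) + 42)² = ((60/43 - 258) + 42)² = (-11034/43 + 42)² = (-9228/43)² = 85155984/1849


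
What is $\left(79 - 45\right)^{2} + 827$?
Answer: $1983$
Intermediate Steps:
$\left(79 - 45\right)^{2} + 827 = 34^{2} + 827 = 1156 + 827 = 1983$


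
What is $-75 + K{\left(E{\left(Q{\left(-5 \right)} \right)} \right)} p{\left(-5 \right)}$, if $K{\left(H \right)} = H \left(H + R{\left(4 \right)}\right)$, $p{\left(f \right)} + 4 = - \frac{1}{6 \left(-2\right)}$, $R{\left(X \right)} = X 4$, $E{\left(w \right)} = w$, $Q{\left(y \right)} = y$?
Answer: $\frac{1685}{12} \approx 140.42$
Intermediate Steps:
$R{\left(X \right)} = 4 X$
$p{\left(f \right)} = - \frac{47}{12}$ ($p{\left(f \right)} = -4 - \frac{1}{6 \left(-2\right)} = -4 - \frac{1}{-12} = -4 - - \frac{1}{12} = -4 + \frac{1}{12} = - \frac{47}{12}$)
$K{\left(H \right)} = H \left(16 + H\right)$ ($K{\left(H \right)} = H \left(H + 4 \cdot 4\right) = H \left(H + 16\right) = H \left(16 + H\right)$)
$-75 + K{\left(E{\left(Q{\left(-5 \right)} \right)} \right)} p{\left(-5 \right)} = -75 + - 5 \left(16 - 5\right) \left(- \frac{47}{12}\right) = -75 + \left(-5\right) 11 \left(- \frac{47}{12}\right) = -75 - - \frac{2585}{12} = -75 + \frac{2585}{12} = \frac{1685}{12}$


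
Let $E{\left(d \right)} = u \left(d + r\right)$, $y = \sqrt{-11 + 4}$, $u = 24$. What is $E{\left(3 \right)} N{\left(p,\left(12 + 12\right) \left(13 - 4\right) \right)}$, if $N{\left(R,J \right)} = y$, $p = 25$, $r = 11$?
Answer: $336 i \sqrt{7} \approx 888.97 i$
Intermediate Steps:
$y = i \sqrt{7}$ ($y = \sqrt{-7} = i \sqrt{7} \approx 2.6458 i$)
$N{\left(R,J \right)} = i \sqrt{7}$
$E{\left(d \right)} = 264 + 24 d$ ($E{\left(d \right)} = 24 \left(d + 11\right) = 24 \left(11 + d\right) = 264 + 24 d$)
$E{\left(3 \right)} N{\left(p,\left(12 + 12\right) \left(13 - 4\right) \right)} = \left(264 + 24 \cdot 3\right) i \sqrt{7} = \left(264 + 72\right) i \sqrt{7} = 336 i \sqrt{7}$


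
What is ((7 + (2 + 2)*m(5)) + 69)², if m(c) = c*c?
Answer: 30976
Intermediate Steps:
m(c) = c²
((7 + (2 + 2)*m(5)) + 69)² = ((7 + (2 + 2)*5²) + 69)² = ((7 + 4*25) + 69)² = ((7 + 100) + 69)² = (107 + 69)² = 176² = 30976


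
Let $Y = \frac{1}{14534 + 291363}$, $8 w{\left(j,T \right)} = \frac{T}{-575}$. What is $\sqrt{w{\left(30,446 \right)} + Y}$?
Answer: $\frac{i \sqrt{479919604818261}}{70356310} \approx 0.31137 i$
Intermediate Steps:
$w{\left(j,T \right)} = - \frac{T}{4600}$ ($w{\left(j,T \right)} = \frac{T \frac{1}{-575}}{8} = \frac{T \left(- \frac{1}{575}\right)}{8} = \frac{\left(- \frac{1}{575}\right) T}{8} = - \frac{T}{4600}$)
$Y = \frac{1}{305897} \approx 3.2691 \cdot 10^{-6}$
$\sqrt{w{\left(30,446 \right)} + Y} = \sqrt{\left(- \frac{1}{4600}\right) 446 + \frac{1}{305897}} = \sqrt{- \frac{223}{2300} + \frac{1}{305897}} = \sqrt{- \frac{68212731}{703563100}} = \frac{i \sqrt{479919604818261}}{70356310}$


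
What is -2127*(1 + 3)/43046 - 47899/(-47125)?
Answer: 830460427/1014271375 ≈ 0.81878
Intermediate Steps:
-2127*(1 + 3)/43046 - 47899/(-47125) = -2127*4*(1/43046) - 47899*(-1/47125) = -8508*1/43046 + 47899/47125 = -4254/21523 + 47899/47125 = 830460427/1014271375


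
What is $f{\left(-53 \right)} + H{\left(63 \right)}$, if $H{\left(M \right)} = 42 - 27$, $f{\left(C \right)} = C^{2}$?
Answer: $2824$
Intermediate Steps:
$H{\left(M \right)} = 15$ ($H{\left(M \right)} = 42 - 27 = 15$)
$f{\left(-53 \right)} + H{\left(63 \right)} = \left(-53\right)^{2} + 15 = 2809 + 15 = 2824$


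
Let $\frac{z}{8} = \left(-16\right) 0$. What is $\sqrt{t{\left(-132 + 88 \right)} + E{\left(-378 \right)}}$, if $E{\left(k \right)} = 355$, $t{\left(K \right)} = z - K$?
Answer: $\sqrt{399} \approx 19.975$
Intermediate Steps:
$z = 0$ ($z = 8 \left(\left(-16\right) 0\right) = 8 \cdot 0 = 0$)
$t{\left(K \right)} = - K$ ($t{\left(K \right)} = 0 - K = - K$)
$\sqrt{t{\left(-132 + 88 \right)} + E{\left(-378 \right)}} = \sqrt{- (-132 + 88) + 355} = \sqrt{\left(-1\right) \left(-44\right) + 355} = \sqrt{44 + 355} = \sqrt{399}$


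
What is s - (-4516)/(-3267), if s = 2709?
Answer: 8845787/3267 ≈ 2707.6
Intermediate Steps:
s - (-4516)/(-3267) = 2709 - (-4516)/(-3267) = 2709 - (-4516)*(-1)/3267 = 2709 - 1*4516/3267 = 2709 - 4516/3267 = 8845787/3267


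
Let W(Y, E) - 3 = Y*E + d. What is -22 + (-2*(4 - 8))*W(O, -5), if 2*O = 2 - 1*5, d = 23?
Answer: 246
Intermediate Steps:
O = -3/2 (O = (2 - 1*5)/2 = (2 - 5)/2 = (1/2)*(-3) = -3/2 ≈ -1.5000)
W(Y, E) = 26 + E*Y (W(Y, E) = 3 + (Y*E + 23) = 3 + (E*Y + 23) = 3 + (23 + E*Y) = 26 + E*Y)
-22 + (-2*(4 - 8))*W(O, -5) = -22 + (-2*(4 - 8))*(26 - 5*(-3/2)) = -22 + (-2*(-4))*(26 + 15/2) = -22 + 8*(67/2) = -22 + 268 = 246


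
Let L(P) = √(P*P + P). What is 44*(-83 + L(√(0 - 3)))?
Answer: -3652 + 44*3^(¼)*√(I - √3) ≈ -3630.8 + 79.103*I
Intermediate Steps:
L(P) = √(P + P²) (L(P) = √(P² + P) = √(P + P²))
44*(-83 + L(√(0 - 3))) = 44*(-83 + √(√(0 - 3)*(1 + √(0 - 3)))) = 44*(-83 + √(√(-3)*(1 + √(-3)))) = 44*(-83 + √((I*√3)*(1 + I*√3))) = 44*(-83 + √(I*√3*(1 + I*√3))) = 44*(-83 + 3^(¼)*√(I*(1 + I*√3))) = -3652 + 44*3^(¼)*√(I*(1 + I*√3))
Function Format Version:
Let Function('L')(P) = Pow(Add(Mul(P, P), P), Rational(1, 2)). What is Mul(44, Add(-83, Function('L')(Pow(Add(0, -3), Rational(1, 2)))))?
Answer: Add(-3652, Mul(44, Pow(3, Rational(1, 4)), Pow(Add(I, Mul(-1, Pow(3, Rational(1, 2)))), Rational(1, 2)))) ≈ Add(-3630.8, Mul(79.103, I))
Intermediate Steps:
Function('L')(P) = Pow(Add(P, Pow(P, 2)), Rational(1, 2)) (Function('L')(P) = Pow(Add(Pow(P, 2), P), Rational(1, 2)) = Pow(Add(P, Pow(P, 2)), Rational(1, 2)))
Mul(44, Add(-83, Function('L')(Pow(Add(0, -3), Rational(1, 2))))) = Mul(44, Add(-83, Pow(Mul(Pow(Add(0, -3), Rational(1, 2)), Add(1, Pow(Add(0, -3), Rational(1, 2)))), Rational(1, 2)))) = Mul(44, Add(-83, Pow(Mul(Pow(-3, Rational(1, 2)), Add(1, Pow(-3, Rational(1, 2)))), Rational(1, 2)))) = Mul(44, Add(-83, Pow(Mul(Mul(I, Pow(3, Rational(1, 2))), Add(1, Mul(I, Pow(3, Rational(1, 2))))), Rational(1, 2)))) = Mul(44, Add(-83, Pow(Mul(I, Pow(3, Rational(1, 2)), Add(1, Mul(I, Pow(3, Rational(1, 2))))), Rational(1, 2)))) = Mul(44, Add(-83, Mul(Pow(3, Rational(1, 4)), Pow(Mul(I, Add(1, Mul(I, Pow(3, Rational(1, 2))))), Rational(1, 2))))) = Add(-3652, Mul(44, Pow(3, Rational(1, 4)), Pow(Mul(I, Add(1, Mul(I, Pow(3, Rational(1, 2))))), Rational(1, 2))))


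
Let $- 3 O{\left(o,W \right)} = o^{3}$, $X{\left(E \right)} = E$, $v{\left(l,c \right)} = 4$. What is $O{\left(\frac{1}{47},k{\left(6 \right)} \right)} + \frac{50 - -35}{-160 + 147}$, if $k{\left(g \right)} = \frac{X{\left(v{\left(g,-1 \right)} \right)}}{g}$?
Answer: $- \frac{26474878}{4049097} \approx -6.5385$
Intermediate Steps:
$k{\left(g \right)} = \frac{4}{g}$
$O{\left(o,W \right)} = - \frac{o^{3}}{3}$
$O{\left(\frac{1}{47},k{\left(6 \right)} \right)} + \frac{50 - -35}{-160 + 147} = - \frac{\left(\frac{1}{47}\right)^{3}}{3} + \frac{50 - -35}{-160 + 147} = - \frac{1}{3 \cdot 103823} + \frac{50 + 35}{-13} = \left(- \frac{1}{3}\right) \frac{1}{103823} + 85 \left(- \frac{1}{13}\right) = - \frac{1}{311469} - \frac{85}{13} = - \frac{26474878}{4049097}$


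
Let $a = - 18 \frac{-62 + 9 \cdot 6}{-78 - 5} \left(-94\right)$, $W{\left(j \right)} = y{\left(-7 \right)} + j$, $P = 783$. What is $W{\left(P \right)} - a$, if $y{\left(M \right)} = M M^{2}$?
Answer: $\frac{22984}{83} \approx 276.92$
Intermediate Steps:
$y{\left(M \right)} = M^{3}$
$W{\left(j \right)} = -343 + j$ ($W{\left(j \right)} = \left(-7\right)^{3} + j = -343 + j$)
$a = \frac{13536}{83}$ ($a = - 18 \frac{-62 + 54}{-83} \left(-94\right) = - 18 \left(\left(-8\right) \left(- \frac{1}{83}\right)\right) \left(-94\right) = \left(-18\right) \frac{8}{83} \left(-94\right) = \left(- \frac{144}{83}\right) \left(-94\right) = \frac{13536}{83} \approx 163.08$)
$W{\left(P \right)} - a = \left(-343 + 783\right) - \frac{13536}{83} = 440 - \frac{13536}{83} = \frac{22984}{83}$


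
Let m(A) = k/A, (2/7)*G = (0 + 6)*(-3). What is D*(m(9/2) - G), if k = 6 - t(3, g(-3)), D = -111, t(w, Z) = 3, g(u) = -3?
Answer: -7067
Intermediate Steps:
G = -63 (G = 7*((0 + 6)*(-3))/2 = 7*(6*(-3))/2 = (7/2)*(-18) = -63)
k = 3 (k = 6 - 1*3 = 6 - 3 = 3)
m(A) = 3/A
D*(m(9/2) - G) = -111*(3/((9/2)) - 1*(-63)) = -111*(3/((9*(½))) + 63) = -111*(3/(9/2) + 63) = -111*(3*(2/9) + 63) = -111*(⅔ + 63) = -111*191/3 = -7067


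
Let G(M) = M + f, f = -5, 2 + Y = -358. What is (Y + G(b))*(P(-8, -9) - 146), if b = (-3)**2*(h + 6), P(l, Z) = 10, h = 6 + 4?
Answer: 30056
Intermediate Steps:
Y = -360 (Y = -2 - 358 = -360)
h = 10
b = 144 (b = (-3)**2*(10 + 6) = 9*16 = 144)
G(M) = -5 + M (G(M) = M - 5 = -5 + M)
(Y + G(b))*(P(-8, -9) - 146) = (-360 + (-5 + 144))*(10 - 146) = (-360 + 139)*(-136) = -221*(-136) = 30056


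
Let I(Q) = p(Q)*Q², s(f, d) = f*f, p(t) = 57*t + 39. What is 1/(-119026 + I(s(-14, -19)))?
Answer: 1/430562750 ≈ 2.3225e-9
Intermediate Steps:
p(t) = 39 + 57*t
s(f, d) = f²
I(Q) = Q²*(39 + 57*Q) (I(Q) = (39 + 57*Q)*Q² = Q²*(39 + 57*Q))
1/(-119026 + I(s(-14, -19))) = 1/(-119026 + ((-14)²)²*(39 + 57*(-14)²)) = 1/(-119026 + 196²*(39 + 57*196)) = 1/(-119026 + 38416*(39 + 11172)) = 1/(-119026 + 38416*11211) = 1/(-119026 + 430681776) = 1/430562750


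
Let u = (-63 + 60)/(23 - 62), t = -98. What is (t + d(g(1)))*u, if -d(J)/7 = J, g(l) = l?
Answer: -105/13 ≈ -8.0769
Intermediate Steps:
u = 1/13 (u = -3/(-39) = -3*(-1/39) = 1/13 ≈ 0.076923)
d(J) = -7*J
(t + d(g(1)))*u = (-98 - 7*1)*(1/13) = (-98 - 7)*(1/13) = -105*1/13 = -105/13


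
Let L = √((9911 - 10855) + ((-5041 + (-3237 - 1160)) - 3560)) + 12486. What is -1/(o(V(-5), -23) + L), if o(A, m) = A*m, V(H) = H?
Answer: I/(√13942 - 12601*I) ≈ -7.9352e-5 + 7.4356e-7*I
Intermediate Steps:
L = 12486 + I*√13942 (L = √(-944 + ((-5041 - 4397) - 3560)) + 12486 = √(-944 + (-9438 - 3560)) + 12486 = √(-944 - 12998) + 12486 = √(-13942) + 12486 = I*√13942 + 12486 = 12486 + I*√13942 ≈ 12486.0 + 118.08*I)
-1/(o(V(-5), -23) + L) = -1/(-5*(-23) + (12486 + I*√13942)) = -1/(115 + (12486 + I*√13942)) = -1/(12601 + I*√13942)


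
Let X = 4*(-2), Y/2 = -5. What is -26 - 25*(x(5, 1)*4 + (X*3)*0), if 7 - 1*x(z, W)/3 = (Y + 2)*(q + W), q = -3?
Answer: 2674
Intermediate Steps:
Y = -10 (Y = 2*(-5) = -10)
x(z, W) = -51 + 24*W (x(z, W) = 21 - 3*(-10 + 2)*(-3 + W) = 21 - (-24)*(-3 + W) = 21 - 3*(24 - 8*W) = 21 + (-72 + 24*W) = -51 + 24*W)
X = -8
-26 - 25*(x(5, 1)*4 + (X*3)*0) = -26 - 25*((-51 + 24*1)*4 - 8*3*0) = -26 - 25*((-51 + 24)*4 - 24*0) = -26 - 25*(-27*4 + 0) = -26 - 25*(-108 + 0) = -26 - 25*(-108) = -26 + 2700 = 2674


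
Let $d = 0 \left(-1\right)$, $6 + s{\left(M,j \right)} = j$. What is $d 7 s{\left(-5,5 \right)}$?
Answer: $0$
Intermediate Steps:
$s{\left(M,j \right)} = -6 + j$
$d = 0$
$d 7 s{\left(-5,5 \right)} = 0 \cdot 7 \left(-6 + 5\right) = 0 \left(-1\right) = 0$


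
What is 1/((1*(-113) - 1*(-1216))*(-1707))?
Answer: -1/1882821 ≈ -5.3112e-7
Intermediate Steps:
1/((1*(-113) - 1*(-1216))*(-1707)) = 1/((-113 + 1216)*(-1707)) = 1/(1103*(-1707)) = 1/(-1882821) = -1/1882821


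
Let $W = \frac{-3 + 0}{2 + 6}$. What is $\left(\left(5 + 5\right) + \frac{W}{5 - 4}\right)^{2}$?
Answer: $\frac{5929}{64} \approx 92.641$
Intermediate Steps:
$W = - \frac{3}{8} \approx -0.375$
$\left(\left(5 + 5\right) + \frac{W}{5 - 4}\right)^{2} = \left(\left(5 + 5\right) - \frac{3}{8 \left(5 - 4\right)}\right)^{2} = \left(10 - \frac{3}{8 \left(5 - 4\right)}\right)^{2} = \left(10 - \frac{3}{8 \cdot 1}\right)^{2} = \left(10 - \frac{3}{8}\right)^{2} = \left(\frac{77}{8}\right)^{2} = \frac{5929}{64}$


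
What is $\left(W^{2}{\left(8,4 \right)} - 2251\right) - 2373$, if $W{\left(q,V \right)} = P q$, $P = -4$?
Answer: $-3600$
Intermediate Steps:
$W{\left(q,V \right)} = - 4 q$
$\left(W^{2}{\left(8,4 \right)} - 2251\right) - 2373 = \left(\left(\left(-4\right) 8\right)^{2} - 2251\right) - 2373 = \left(\left(-32\right)^{2} - 2251\right) - 2373 = \left(1024 - 2251\right) - 2373 = -1227 - 2373 = -3600$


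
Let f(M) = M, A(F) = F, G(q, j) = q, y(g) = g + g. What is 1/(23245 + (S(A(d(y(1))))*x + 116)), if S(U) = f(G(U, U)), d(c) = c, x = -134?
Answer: 1/23093 ≈ 4.3303e-5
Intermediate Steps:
y(g) = 2*g
S(U) = U
1/(23245 + (S(A(d(y(1))))*x + 116)) = 1/(23245 + ((2*1)*(-134) + 116)) = 1/(23245 + (2*(-134) + 116)) = 1/(23245 + (-268 + 116)) = 1/(23245 - 152) = 1/23093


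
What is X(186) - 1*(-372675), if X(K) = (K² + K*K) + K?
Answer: 442053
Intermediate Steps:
X(K) = K + 2*K² (X(K) = (K² + K²) + K = 2*K² + K = K + 2*K²)
X(186) - 1*(-372675) = 186*(1 + 2*186) - 1*(-372675) = 186*(1 + 372) + 372675 = 186*373 + 372675 = 69378 + 372675 = 442053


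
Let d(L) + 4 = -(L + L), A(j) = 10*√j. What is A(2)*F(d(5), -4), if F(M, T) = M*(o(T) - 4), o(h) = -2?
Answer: 840*√2 ≈ 1187.9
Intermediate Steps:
d(L) = -4 - 2*L (d(L) = -4 - (L + L) = -4 - 2*L)
F(M, T) = -6*M (F(M, T) = M*(-2 - 4) = M*(-6) = -6*M)
A(2)*F(d(5), -4) = (10*√2)*(-6*(-4 - 2*5)) = (10*√2)*(-6*(-4 - 10)) = (10*√2)*(-6*(-14)) = (10*√2)*84 = 840*√2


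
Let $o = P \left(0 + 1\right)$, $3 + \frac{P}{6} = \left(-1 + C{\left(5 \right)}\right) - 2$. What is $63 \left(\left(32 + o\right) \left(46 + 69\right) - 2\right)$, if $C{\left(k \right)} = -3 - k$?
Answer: $-376866$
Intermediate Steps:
$P = -84$ ($P = -18 + 6 \left(\left(-1 - 8\right) - 2\right) = -18 + 6 \left(-9 - 2\right) = -18 + 6 \left(-11\right) = -18 - 66 = -84$)
$o = -84$ ($o = - 84 \left(0 + 1\right) = \left(-84\right) 1 = -84$)
$63 \left(\left(32 + o\right) \left(46 + 69\right) - 2\right) = 63 \left(\left(32 - 84\right) \left(46 + 69\right) - 2\right) = 63 \left(\left(-52\right) 115 - 2\right) = 63 \left(-5980 - 2\right) = 63 \left(-5982\right) = -376866$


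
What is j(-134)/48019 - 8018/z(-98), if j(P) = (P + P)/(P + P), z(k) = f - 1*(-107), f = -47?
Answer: -192508141/1440570 ≈ -133.63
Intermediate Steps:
z(k) = 60 (z(k) = -47 - 1*(-107) = -47 + 107 = 60)
j(P) = 1 (j(P) = (2*P)/((2*P)) = (2*P)*(1/(2*P)) = 1)
j(-134)/48019 - 8018/z(-98) = 1/48019 - 8018/60 = 1*(1/48019) - 8018*1/60 = 1/48019 - 4009/30 = -192508141/1440570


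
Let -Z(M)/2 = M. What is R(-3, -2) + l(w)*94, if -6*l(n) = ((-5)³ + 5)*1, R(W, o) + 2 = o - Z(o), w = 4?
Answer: 1872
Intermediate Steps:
Z(M) = -2*M
R(W, o) = -2 + 3*o (R(W, o) = -2 + (o - (-2)*o) = -2 + (o + 2*o) = -2 + 3*o)
l(n) = 20 (l(n) = -((-5)³ + 5)/6 = -(-125 + 5)/6 = -(-20) = -⅙*(-120) = 20)
R(-3, -2) + l(w)*94 = (-2 + 3*(-2)) + 20*94 = (-2 - 6) + 1880 = -8 + 1880 = 1872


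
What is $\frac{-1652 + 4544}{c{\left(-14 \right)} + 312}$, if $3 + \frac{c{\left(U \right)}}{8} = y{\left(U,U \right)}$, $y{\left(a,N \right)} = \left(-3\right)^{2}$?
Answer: $\frac{241}{30} \approx 8.0333$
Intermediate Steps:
$y{\left(a,N \right)} = 9$
$c{\left(U \right)} = 48$ ($c{\left(U \right)} = -24 + 8 \cdot 9 = -24 + 72 = 48$)
$\frac{-1652 + 4544}{c{\left(-14 \right)} + 312} = \frac{-1652 + 4544}{48 + 312} = \frac{2892}{360} = 2892 \cdot \frac{1}{360} = \frac{241}{30}$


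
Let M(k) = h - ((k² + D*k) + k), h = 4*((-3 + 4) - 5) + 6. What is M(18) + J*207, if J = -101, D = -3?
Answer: -21205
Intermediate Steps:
h = -10 (h = 4*(1 - 5) + 6 = 4*(-4) + 6 = -16 + 6 = -10)
M(k) = -10 - k² + 2*k (M(k) = -10 - ((k² - 3*k) + k) = -10 - (k² - 2*k) = -10 + (-k² + 2*k) = -10 - k² + 2*k)
M(18) + J*207 = (-10 - 1*18² + 2*18) - 101*207 = (-10 - 1*324 + 36) - 20907 = (-10 - 324 + 36) - 20907 = -298 - 20907 = -21205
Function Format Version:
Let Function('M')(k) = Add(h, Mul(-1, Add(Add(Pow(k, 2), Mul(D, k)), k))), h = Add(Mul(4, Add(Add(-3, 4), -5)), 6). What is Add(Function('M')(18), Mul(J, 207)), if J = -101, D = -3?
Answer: -21205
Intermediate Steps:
h = -10 (h = Add(Mul(4, Add(1, -5)), 6) = Add(Mul(4, -4), 6) = Add(-16, 6) = -10)
Function('M')(k) = Add(-10, Mul(-1, Pow(k, 2)), Mul(2, k)) (Function('M')(k) = Add(-10, Mul(-1, Add(Add(Pow(k, 2), Mul(-3, k)), k))) = Add(-10, Mul(-1, Add(Pow(k, 2), Mul(-2, k)))) = Add(-10, Add(Mul(-1, Pow(k, 2)), Mul(2, k))) = Add(-10, Mul(-1, Pow(k, 2)), Mul(2, k)))
Add(Function('M')(18), Mul(J, 207)) = Add(Add(-10, Mul(-1, Pow(18, 2)), Mul(2, 18)), Mul(-101, 207)) = Add(Add(-10, Mul(-1, 324), 36), -20907) = Add(Add(-10, -324, 36), -20907) = Add(-298, -20907) = -21205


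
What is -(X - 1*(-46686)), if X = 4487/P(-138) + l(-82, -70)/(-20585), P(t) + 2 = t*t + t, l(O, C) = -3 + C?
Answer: -18167429629127/389138840 ≈ -46686.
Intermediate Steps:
P(t) = -2 + t + t² (P(t) = -2 + (t*t + t) = -2 + (t² + t) = -2 + (t + t²) = -2 + t + t²)
X = 93744887/389138840 (X = 4487/(-2 - 138 + (-138)²) + (-3 - 70)/(-20585) = 4487/(-2 - 138 + 19044) - 73*(-1/20585) = 4487/18904 + 73/20585 = 93744887/389138840 ≈ 0.24090)
-(X - 1*(-46686)) = -(93744887/389138840 - 1*(-46686)) = -(93744887/389138840 + 46686) = -1*18167429629127/389138840 = -18167429629127/389138840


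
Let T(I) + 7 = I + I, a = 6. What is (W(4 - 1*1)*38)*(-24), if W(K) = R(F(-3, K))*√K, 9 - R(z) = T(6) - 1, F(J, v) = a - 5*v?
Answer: -4560*√3 ≈ -7898.1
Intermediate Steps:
T(I) = -7 + 2*I (T(I) = -7 + (I + I) = -7 + 2*I)
F(J, v) = 6 - 5*v
R(z) = 5 (R(z) = 9 - ((-7 + 2*6) - 1) = 9 - ((-7 + 12) - 1) = 9 - (5 - 1) = 9 - 1*4 = 9 - 4 = 5)
W(K) = 5*√K
(W(4 - 1*1)*38)*(-24) = ((5*√(4 - 1*1))*38)*(-24) = ((5*√(4 - 1))*38)*(-24) = ((5*√3)*38)*(-24) = (190*√3)*(-24) = -4560*√3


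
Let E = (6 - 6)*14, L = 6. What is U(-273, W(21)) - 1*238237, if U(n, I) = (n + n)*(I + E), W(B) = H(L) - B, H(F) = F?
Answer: -230047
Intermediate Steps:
E = 0 (E = 0*14 = 0)
W(B) = 6 - B
U(n, I) = 2*I*n (U(n, I) = (n + n)*(I + 0) = (2*n)*I = 2*I*n)
U(-273, W(21)) - 1*238237 = 2*(6 - 1*21)*(-273) - 1*238237 = 2*(6 - 21)*(-273) - 238237 = 2*(-15)*(-273) - 238237 = 8190 - 238237 = -230047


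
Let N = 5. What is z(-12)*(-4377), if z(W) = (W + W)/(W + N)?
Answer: -105048/7 ≈ -15007.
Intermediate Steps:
z(W) = 2*W/(5 + W) (z(W) = (W + W)/(W + 5) = (2*W)/(5 + W) = 2*W/(5 + W))
z(-12)*(-4377) = (2*(-12)/(5 - 12))*(-4377) = (2*(-12)/(-7))*(-4377) = (2*(-12)*(-⅐))*(-4377) = (24/7)*(-4377) = -105048/7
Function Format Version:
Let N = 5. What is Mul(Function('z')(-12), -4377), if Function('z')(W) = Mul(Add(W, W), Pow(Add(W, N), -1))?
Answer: Rational(-105048, 7) ≈ -15007.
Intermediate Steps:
Function('z')(W) = Mul(2, W, Pow(Add(5, W), -1)) (Function('z')(W) = Mul(Add(W, W), Pow(Add(W, 5), -1)) = Mul(Mul(2, W), Pow(Add(5, W), -1)) = Mul(2, W, Pow(Add(5, W), -1)))
Mul(Function('z')(-12), -4377) = Mul(Mul(2, -12, Pow(Add(5, -12), -1)), -4377) = Mul(Mul(2, -12, Pow(-7, -1)), -4377) = Mul(Mul(2, -12, Rational(-1, 7)), -4377) = Mul(Rational(24, 7), -4377) = Rational(-105048, 7)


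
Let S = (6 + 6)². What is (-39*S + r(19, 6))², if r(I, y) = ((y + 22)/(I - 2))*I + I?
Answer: 8952376689/289 ≈ 3.0977e+7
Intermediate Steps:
S = 144 (S = 12² = 144)
r(I, y) = I + I*(22 + y)/(-2 + I) (r(I, y) = ((22 + y)/(-2 + I))*I + I = I*(22 + y)/(-2 + I) + I = I + I*(22 + y)/(-2 + I))
(-39*S + r(19, 6))² = (-39*144 + 19*(20 + 19 + 6)/(-2 + 19))² = (-5616 + 19*45/17)² = (-5616 + 19*(1/17)*45)² = (-5616 + 855/17)² = (-94617/17)² = 8952376689/289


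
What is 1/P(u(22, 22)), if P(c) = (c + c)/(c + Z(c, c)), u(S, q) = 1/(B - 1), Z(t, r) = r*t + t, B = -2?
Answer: 5/6 ≈ 0.83333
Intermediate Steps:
Z(t, r) = t + r*t
u(S, q) = -1/3 (u(S, q) = 1/(-2 - 1) = 1/(-3) = -1/3)
P(c) = 2*c/(c + c*(1 + c)) (P(c) = (c + c)/(c + c*(1 + c)) = (2*c)/(c + c*(1 + c)) = 2*c/(c + c*(1 + c)))
1/P(u(22, 22)) = 1/(2/(2 - 1/3)) = 1/(2/(5/3)) = 1/(2*(3/5)) = 1/(6/5) = 5/6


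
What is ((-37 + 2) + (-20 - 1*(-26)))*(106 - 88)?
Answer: -522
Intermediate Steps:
((-37 + 2) + (-20 - 1*(-26)))*(106 - 88) = (-35 + (-20 + 26))*18 = (-35 + 6)*18 = -29*18 = -522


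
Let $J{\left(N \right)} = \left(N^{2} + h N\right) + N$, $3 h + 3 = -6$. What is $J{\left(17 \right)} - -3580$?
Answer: $3835$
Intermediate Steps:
$h = -3$ ($h = -1 + \frac{1}{3} \left(-6\right) = -1 - 2 = -3$)
$J{\left(N \right)} = N^{2} - 2 N$ ($J{\left(N \right)} = \left(N^{2} - 3 N\right) + N = N^{2} - 2 N$)
$J{\left(17 \right)} - -3580 = 17 \left(-2 + 17\right) - -3580 = 17 \cdot 15 + 3580 = 255 + 3580 = 3835$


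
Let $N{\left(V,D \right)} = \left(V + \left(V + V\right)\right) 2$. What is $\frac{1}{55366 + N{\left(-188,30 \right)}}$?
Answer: $\frac{1}{54238} \approx 1.8437 \cdot 10^{-5}$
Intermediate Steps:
$N{\left(V,D \right)} = 6 V$ ($N{\left(V,D \right)} = \left(V + 2 V\right) 2 = 3 V 2 = 6 V$)
$\frac{1}{55366 + N{\left(-188,30 \right)}} = \frac{1}{55366 + 6 \left(-188\right)} = \frac{1}{55366 - 1128} = \frac{1}{54238}$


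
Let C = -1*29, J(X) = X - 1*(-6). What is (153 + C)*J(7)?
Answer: 1612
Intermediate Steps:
J(X) = 6 + X (J(X) = X + 6 = 6 + X)
C = -29
(153 + C)*J(7) = (153 - 29)*(6 + 7) = 124*13 = 1612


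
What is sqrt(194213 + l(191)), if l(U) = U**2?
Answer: sqrt(230694) ≈ 480.31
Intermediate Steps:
sqrt(194213 + l(191)) = sqrt(194213 + 191**2) = sqrt(194213 + 36481) = sqrt(230694)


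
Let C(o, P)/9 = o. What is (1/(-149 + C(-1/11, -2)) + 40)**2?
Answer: 4343996281/2715904 ≈ 1599.5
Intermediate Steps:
C(o, P) = 9*o
(1/(-149 + C(-1/11, -2)) + 40)**2 = (1/(-149 + 9*(-1/11)) + 40)**2 = (1/(-149 - 9/11) + 40)**2 = (1/(-1648/11) + 40)**2 = (-11/1648 + 40)**2 = (65909/1648)**2 = 4343996281/2715904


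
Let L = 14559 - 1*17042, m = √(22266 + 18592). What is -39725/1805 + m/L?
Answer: -7945/361 - √40858/2483 ≈ -22.090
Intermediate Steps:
m = √40858 ≈ 202.13
L = -2483 (L = 14559 - 17042 = -2483)
-39725/1805 + m/L = -39725/1805 + √40858/(-2483) = -39725*1/1805 + √40858*(-1/2483) = -7945/361 - √40858/2483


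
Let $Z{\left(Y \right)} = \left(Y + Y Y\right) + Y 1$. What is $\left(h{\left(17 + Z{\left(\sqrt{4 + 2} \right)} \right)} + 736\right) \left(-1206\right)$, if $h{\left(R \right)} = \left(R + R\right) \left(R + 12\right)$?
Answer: $-2887164 - 279792 \sqrt{6} \approx -3.5725 \cdot 10^{6}$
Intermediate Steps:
$Z{\left(Y \right)} = Y^{2} + 2 Y$ ($Z{\left(Y \right)} = \left(Y + Y^{2}\right) + Y = Y^{2} + 2 Y$)
$h{\left(R \right)} = 2 R \left(12 + R\right)$
$\left(h{\left(17 + Z{\left(\sqrt{4 + 2} \right)} \right)} + 736\right) \left(-1206\right) = \left(2 \left(17 + \sqrt{4 + 2} \left(2 + \sqrt{4 + 2}\right)\right) \left(12 + \left(17 + \sqrt{4 + 2} \left(2 + \sqrt{4 + 2}\right)\right)\right) + 736\right) \left(-1206\right) = \left(2 \left(17 + \sqrt{6} \left(2 + \sqrt{6}\right)\right) \left(12 + \left(17 + \sqrt{6} \left(2 + \sqrt{6}\right)\right)\right) + 736\right) \left(-1206\right) = \left(2 \left(17 + \sqrt{6} \left(2 + \sqrt{6}\right)\right) \left(29 + \sqrt{6} \left(2 + \sqrt{6}\right)\right) + 736\right) \left(-1206\right) = \left(736 + 2 \left(17 + \sqrt{6} \left(2 + \sqrt{6}\right)\right) \left(29 + \sqrt{6} \left(2 + \sqrt{6}\right)\right)\right) \left(-1206\right) = -887616 - 2412 \left(17 + \sqrt{6} \left(2 + \sqrt{6}\right)\right) \left(29 + \sqrt{6} \left(2 + \sqrt{6}\right)\right)$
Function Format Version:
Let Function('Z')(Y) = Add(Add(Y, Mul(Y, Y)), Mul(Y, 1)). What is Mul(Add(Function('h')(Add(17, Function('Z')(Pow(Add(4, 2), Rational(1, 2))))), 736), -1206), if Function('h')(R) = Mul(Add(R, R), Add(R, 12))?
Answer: Add(-2887164, Mul(-279792, Pow(6, Rational(1, 2)))) ≈ -3.5725e+6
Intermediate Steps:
Function('Z')(Y) = Add(Pow(Y, 2), Mul(2, Y)) (Function('Z')(Y) = Add(Add(Y, Pow(Y, 2)), Y) = Add(Pow(Y, 2), Mul(2, Y)))
Function('h')(R) = Mul(2, R, Add(12, R)) (Function('h')(R) = Mul(Mul(2, R), Add(12, R)) = Mul(2, R, Add(12, R)))
Mul(Add(Function('h')(Add(17, Function('Z')(Pow(Add(4, 2), Rational(1, 2))))), 736), -1206) = Mul(Add(Mul(2, Add(17, Mul(Pow(Add(4, 2), Rational(1, 2)), Add(2, Pow(Add(4, 2), Rational(1, 2))))), Add(12, Add(17, Mul(Pow(Add(4, 2), Rational(1, 2)), Add(2, Pow(Add(4, 2), Rational(1, 2))))))), 736), -1206) = Mul(Add(Mul(2, Add(17, Mul(Pow(6, Rational(1, 2)), Add(2, Pow(6, Rational(1, 2))))), Add(12, Add(17, Mul(Pow(6, Rational(1, 2)), Add(2, Pow(6, Rational(1, 2))))))), 736), -1206) = Mul(Add(Mul(2, Add(17, Mul(Pow(6, Rational(1, 2)), Add(2, Pow(6, Rational(1, 2))))), Add(29, Mul(Pow(6, Rational(1, 2)), Add(2, Pow(6, Rational(1, 2)))))), 736), -1206) = Mul(Add(736, Mul(2, Add(17, Mul(Pow(6, Rational(1, 2)), Add(2, Pow(6, Rational(1, 2))))), Add(29, Mul(Pow(6, Rational(1, 2)), Add(2, Pow(6, Rational(1, 2))))))), -1206) = Add(-887616, Mul(-2412, Add(17, Mul(Pow(6, Rational(1, 2)), Add(2, Pow(6, Rational(1, 2))))), Add(29, Mul(Pow(6, Rational(1, 2)), Add(2, Pow(6, Rational(1, 2)))))))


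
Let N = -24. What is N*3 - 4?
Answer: -76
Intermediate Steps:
N*3 - 4 = -24*3 - 4 = -72 - 4 = -76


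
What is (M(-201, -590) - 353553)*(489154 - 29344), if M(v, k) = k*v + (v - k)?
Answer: -107859470940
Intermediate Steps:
M(v, k) = v - k + k*v
(M(-201, -590) - 353553)*(489154 - 29344) = ((-201 - 1*(-590) - 590*(-201)) - 353553)*(489154 - 29344) = ((-201 + 590 + 118590) - 353553)*459810 = (118979 - 353553)*459810 = -234574*459810 = -107859470940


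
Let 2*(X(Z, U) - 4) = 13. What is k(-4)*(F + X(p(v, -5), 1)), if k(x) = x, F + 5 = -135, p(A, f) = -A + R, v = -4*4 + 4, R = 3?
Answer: 518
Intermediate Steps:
v = -12 (v = -16 + 4 = -12)
p(A, f) = 3 - A (p(A, f) = -A + 3 = 3 - A)
X(Z, U) = 21/2 (X(Z, U) = 4 + (½)*13 = 4 + 13/2 = 21/2)
F = -140 (F = -5 - 135 = -140)
k(-4)*(F + X(p(v, -5), 1)) = -4*(-140 + 21/2) = -4*(-259/2) = 518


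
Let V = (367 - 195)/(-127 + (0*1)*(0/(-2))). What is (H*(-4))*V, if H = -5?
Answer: -3440/127 ≈ -27.087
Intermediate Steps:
V = -172/127 (V = 172/(-127 + 0*(0*(-½))) = 172/(-127 + 0*0) = 172/(-127 + 0) = 172/(-127) = 172*(-1/127) = -172/127 ≈ -1.3543)
(H*(-4))*V = -5*(-4)*(-172/127) = 20*(-172/127) = -3440/127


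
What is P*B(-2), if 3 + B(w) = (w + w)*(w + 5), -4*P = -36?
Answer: -135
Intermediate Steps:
P = 9 (P = -1/4*(-36) = 9)
B(w) = -3 + 2*w*(5 + w) (B(w) = -3 + (w + w)*(w + 5) = -3 + (2*w)*(5 + w) = -3 + 2*w*(5 + w))
P*B(-2) = 9*(-3 + 2*(-2)**2 + 10*(-2)) = 9*(-3 + 2*4 - 20) = 9*(-3 + 8 - 20) = 9*(-15) = -135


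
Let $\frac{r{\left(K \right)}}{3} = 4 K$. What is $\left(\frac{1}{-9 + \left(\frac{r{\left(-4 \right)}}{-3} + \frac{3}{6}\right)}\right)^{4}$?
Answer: $\frac{16}{50625} \approx 0.00031605$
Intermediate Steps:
$r{\left(K \right)} = 12 K$ ($r{\left(K \right)} = 3 \cdot 4 K = 12 K$)
$\left(\frac{1}{-9 + \left(\frac{r{\left(-4 \right)}}{-3} + \frac{3}{6}\right)}\right)^{4} = \left(\frac{1}{-9 + \left(\frac{12 \left(-4\right)}{-3} + \frac{3}{6}\right)}\right)^{4} = \left(\frac{1}{-9 + \left(\left(-48\right) \left(- \frac{1}{3}\right) + 3 \cdot \frac{1}{6}\right)}\right)^{4} = \left(\frac{1}{-9 + \left(16 + \frac{1}{2}\right)}\right)^{4} = \left(\frac{1}{-9 + \frac{33}{2}}\right)^{4} = \left(\frac{1}{\frac{15}{2}}\right)^{4} = \left(\frac{2}{15}\right)^{4} = \frac{16}{50625}$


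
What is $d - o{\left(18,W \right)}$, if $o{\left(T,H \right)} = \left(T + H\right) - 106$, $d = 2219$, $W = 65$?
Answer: $2242$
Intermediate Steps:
$o{\left(T,H \right)} = -106 + H + T$ ($o{\left(T,H \right)} = \left(H + T\right) - 106 = -106 + H + T$)
$d - o{\left(18,W \right)} = 2219 - \left(-106 + 65 + 18\right) = 2219 - -23 = 2219 + 23 = 2242$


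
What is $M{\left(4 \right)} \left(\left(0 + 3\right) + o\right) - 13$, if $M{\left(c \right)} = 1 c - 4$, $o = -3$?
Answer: $-13$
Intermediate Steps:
$M{\left(c \right)} = -4 + c$ ($M{\left(c \right)} = c - 4 = -4 + c$)
$M{\left(4 \right)} \left(\left(0 + 3\right) + o\right) - 13 = \left(-4 + 4\right) \left(\left(0 + 3\right) - 3\right) - 13 = 0 \left(3 - 3\right) - 13 = 0 \cdot 0 - 13 = 0 - 13 = -13$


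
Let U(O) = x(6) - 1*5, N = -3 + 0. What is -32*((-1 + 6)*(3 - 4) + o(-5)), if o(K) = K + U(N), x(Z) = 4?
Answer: 352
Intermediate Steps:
N = -3
U(O) = -1 (U(O) = 4 - 1*5 = 4 - 5 = -1)
o(K) = -1 + K (o(K) = K - 1 = -1 + K)
-32*((-1 + 6)*(3 - 4) + o(-5)) = -32*((-1 + 6)*(3 - 4) + (-1 - 5)) = -32*(5*(-1) - 6) = -32*(-5 - 6) = -32*(-11) = 352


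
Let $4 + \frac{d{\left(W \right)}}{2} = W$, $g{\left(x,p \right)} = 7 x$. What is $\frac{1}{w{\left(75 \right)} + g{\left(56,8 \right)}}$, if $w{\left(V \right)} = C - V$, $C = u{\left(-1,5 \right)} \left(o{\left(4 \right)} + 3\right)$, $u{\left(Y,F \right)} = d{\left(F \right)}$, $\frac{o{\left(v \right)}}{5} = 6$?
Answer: $\frac{1}{383} \approx 0.002611$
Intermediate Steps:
$d{\left(W \right)} = -8 + 2 W$
$o{\left(v \right)} = 30$ ($o{\left(v \right)} = 5 \cdot 6 = 30$)
$u{\left(Y,F \right)} = -8 + 2 F$
$C = 66$ ($C = \left(-8 + 2 \cdot 5\right) \left(30 + 3\right) = \left(-8 + 10\right) 33 = 2 \cdot 33 = 66$)
$w{\left(V \right)} = 66 - V$
$\frac{1}{w{\left(75 \right)} + g{\left(56,8 \right)}} = \frac{1}{\left(66 - 75\right) + 7 \cdot 56} = \frac{1}{\left(66 - 75\right) + 392} = \frac{1}{-9 + 392} = \frac{1}{383}$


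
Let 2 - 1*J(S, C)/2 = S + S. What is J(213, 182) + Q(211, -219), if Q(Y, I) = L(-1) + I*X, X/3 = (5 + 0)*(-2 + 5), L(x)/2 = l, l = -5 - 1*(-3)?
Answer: -10707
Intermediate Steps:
l = -2 (l = -5 + 3 = -2)
J(S, C) = 4 - 4*S (J(S, C) = 4 - 2*(S + S) = 4 - 4*S)
L(x) = -4 (L(x) = 2*(-2) = -4)
X = 45 (X = 3*((5 + 0)*(-2 + 5)) = 3*(5*3) = 3*15 = 45)
Q(Y, I) = -4 + 45*I (Q(Y, I) = -4 + I*45 = -4 + 45*I)
J(213, 182) + Q(211, -219) = (4 - 4*213) + (-4 + 45*(-219)) = (4 - 852) + (-4 - 9855) = -848 - 9859 = -10707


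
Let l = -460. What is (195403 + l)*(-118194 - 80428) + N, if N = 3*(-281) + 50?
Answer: -38719969339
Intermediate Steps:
N = -793 (N = -843 + 50 = -793)
(195403 + l)*(-118194 - 80428) + N = (195403 - 460)*(-118194 - 80428) - 793 = 194943*(-198622) - 793 = -38719968546 - 793 = -38719969339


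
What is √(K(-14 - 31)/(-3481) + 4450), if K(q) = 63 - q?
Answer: √15490342/59 ≈ 66.708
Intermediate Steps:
√(K(-14 - 31)/(-3481) + 4450) = √((63 - (-14 - 31))/(-3481) + 4450) = √((63 - 1*(-45))*(-1/3481) + 4450) = √((63 + 45)*(-1/3481) + 4450) = √(108*(-1/3481) + 4450) = √(-108/3481 + 4450) = √(15490342/3481) = √15490342/59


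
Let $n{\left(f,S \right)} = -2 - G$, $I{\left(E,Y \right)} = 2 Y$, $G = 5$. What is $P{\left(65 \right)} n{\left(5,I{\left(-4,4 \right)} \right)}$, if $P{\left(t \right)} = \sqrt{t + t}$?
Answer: $- 7 \sqrt{130} \approx -79.812$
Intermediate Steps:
$P{\left(t \right)} = \sqrt{2} \sqrt{t}$ ($P{\left(t \right)} = \sqrt{2 t} = \sqrt{2} \sqrt{t}$)
$n{\left(f,S \right)} = -7$ ($n{\left(f,S \right)} = -2 - 5 = -7$)
$P{\left(65 \right)} n{\left(5,I{\left(-4,4 \right)} \right)} = \sqrt{2} \sqrt{65} \left(-7\right) = \sqrt{130} \left(-7\right) = - 7 \sqrt{130}$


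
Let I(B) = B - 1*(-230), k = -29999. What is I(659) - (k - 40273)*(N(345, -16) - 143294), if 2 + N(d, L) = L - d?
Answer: -10095063815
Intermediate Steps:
N(d, L) = -2 + L - d (N(d, L) = -2 + (L - d) = -2 + L - d)
I(B) = 230 + B (I(B) = B + 230 = 230 + B)
I(659) - (k - 40273)*(N(345, -16) - 143294) = (230 + 659) - (-29999 - 40273)*((-2 - 16 - 1*345) - 143294) = 889 - (-70272)*((-2 - 16 - 345) - 143294) = 889 - (-70272)*(-363 - 143294) = 889 - (-70272)*(-143657) = 889 - 1*10095064704 = 889 - 10095064704 = -10095063815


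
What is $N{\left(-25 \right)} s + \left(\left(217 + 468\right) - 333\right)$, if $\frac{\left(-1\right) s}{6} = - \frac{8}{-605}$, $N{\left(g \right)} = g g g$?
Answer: $\frac{192592}{121} \approx 1591.7$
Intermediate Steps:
$N{\left(g \right)} = g^{3}$ ($N{\left(g \right)} = g^{2} g = g^{3}$)
$s = - \frac{48}{605}$ ($s = - 6 \left(- \frac{8}{-605}\right) = - 6 \left(\left(-8\right) \left(- \frac{1}{605}\right)\right) = \left(-6\right) \frac{8}{605} = - \frac{48}{605} \approx -0.079339$)
$N{\left(-25 \right)} s + \left(\left(217 + 468\right) - 333\right) = \left(-25\right)^{3} \left(- \frac{48}{605}\right) + \left(\left(217 + 468\right) - 333\right) = \left(-15625\right) \left(- \frac{48}{605}\right) + \left(685 - 333\right) = \frac{150000}{121} + 352 = \frac{192592}{121}$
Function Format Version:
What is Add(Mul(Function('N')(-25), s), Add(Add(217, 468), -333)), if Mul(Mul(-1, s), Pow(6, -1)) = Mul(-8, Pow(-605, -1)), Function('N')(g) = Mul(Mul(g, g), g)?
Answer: Rational(192592, 121) ≈ 1591.7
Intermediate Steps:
Function('N')(g) = Pow(g, 3) (Function('N')(g) = Mul(Pow(g, 2), g) = Pow(g, 3))
s = Rational(-48, 605) (s = Mul(-6, Mul(-8, Pow(-605, -1))) = Mul(-6, Mul(-8, Rational(-1, 605))) = Mul(-6, Rational(8, 605)) = Rational(-48, 605) ≈ -0.079339)
Add(Mul(Function('N')(-25), s), Add(Add(217, 468), -333)) = Add(Mul(Pow(-25, 3), Rational(-48, 605)), Add(Add(217, 468), -333)) = Add(Mul(-15625, Rational(-48, 605)), Add(685, -333)) = Add(Rational(150000, 121), 352) = Rational(192592, 121)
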